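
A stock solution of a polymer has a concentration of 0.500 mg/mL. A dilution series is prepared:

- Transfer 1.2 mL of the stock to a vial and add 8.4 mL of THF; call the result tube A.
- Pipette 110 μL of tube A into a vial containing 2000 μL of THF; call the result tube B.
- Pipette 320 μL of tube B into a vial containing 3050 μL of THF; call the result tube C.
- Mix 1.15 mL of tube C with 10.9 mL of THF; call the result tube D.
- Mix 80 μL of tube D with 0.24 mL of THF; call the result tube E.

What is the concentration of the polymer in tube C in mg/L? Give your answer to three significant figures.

0.309 mg/L

Step 1: 1.2 mL + 8.4 mL = 9.6 mL total → factor 9.6/1.2 = 8
Step 2: 110 μL + 2000 μL = 2110 μL total → factor 2110/110 = 19.182
Step 3: 320 μL + 3050 μL = 3370 μL total → factor 3370/320 = 10.531
Dilution factor through tube C = 8 × 19.182 × 10.531 = 1616.1
[tube C] = 0.500 mg/mL / 1616.1 = 0.0003094 mg/mL = 0.309 mg/L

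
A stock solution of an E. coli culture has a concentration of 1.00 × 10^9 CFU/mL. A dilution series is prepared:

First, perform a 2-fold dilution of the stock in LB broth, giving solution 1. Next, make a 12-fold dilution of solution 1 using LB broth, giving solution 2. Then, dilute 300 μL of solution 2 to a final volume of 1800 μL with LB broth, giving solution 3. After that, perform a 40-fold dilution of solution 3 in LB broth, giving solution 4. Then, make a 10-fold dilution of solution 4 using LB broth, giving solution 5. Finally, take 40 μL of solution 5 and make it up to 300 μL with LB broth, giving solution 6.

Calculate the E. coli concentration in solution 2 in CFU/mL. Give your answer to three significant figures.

Step 1: 2-fold → factor 2
Step 2: 12-fold → factor 12
Dilution factor through solution 2 = 2 × 12 = 24
[solution 2] = 1.00 × 10^9 CFU/mL / 24 = 4.17 × 10^7 CFU/mL

4.17 × 10^7 CFU/mL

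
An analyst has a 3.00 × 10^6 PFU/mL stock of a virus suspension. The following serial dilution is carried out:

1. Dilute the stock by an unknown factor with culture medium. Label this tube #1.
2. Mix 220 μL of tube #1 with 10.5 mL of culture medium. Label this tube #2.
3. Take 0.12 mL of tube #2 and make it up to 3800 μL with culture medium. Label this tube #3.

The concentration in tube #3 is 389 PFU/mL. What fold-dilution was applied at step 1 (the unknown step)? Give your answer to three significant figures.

5.00-fold

Step 1: unknown factor x
Step 2: 220 μL + 10.5 mL = 10720 μL total → factor 10720/220 = 48.727
Step 3: 0.12 mL brought to 3800 μL → factor 3.8/0.12 = 31.667
Product of known-step factors = 1543
Overall factor = 3.00 × 10^6 PFU/mL / (389 PFU/mL) = 7712.1
x = 7712.1 / 1543 = 5.00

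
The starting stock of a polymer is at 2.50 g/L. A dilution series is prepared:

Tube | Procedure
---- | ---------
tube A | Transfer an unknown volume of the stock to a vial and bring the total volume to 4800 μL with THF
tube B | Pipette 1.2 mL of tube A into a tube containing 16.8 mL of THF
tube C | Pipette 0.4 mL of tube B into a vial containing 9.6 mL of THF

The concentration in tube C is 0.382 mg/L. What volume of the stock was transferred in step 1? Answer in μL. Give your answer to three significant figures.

Step 1: v brought to 4800 μL → factor = 4800 μL/v
Step 2: 1.2 mL + 16.8 mL = 18 mL total → factor 18/1.2 = 15
Step 3: 0.4 mL + 9.6 mL = 10 mL total → factor 10/0.4 = 25
Product of known-step factors = 375
Overall factor = 2.50 g/L / (0.382 mg/L) = 6544.5
Step-1 factor = 6544.5 / 375 = 17.452
v = 4800 μL / 17.452 = 275 μL

275 μL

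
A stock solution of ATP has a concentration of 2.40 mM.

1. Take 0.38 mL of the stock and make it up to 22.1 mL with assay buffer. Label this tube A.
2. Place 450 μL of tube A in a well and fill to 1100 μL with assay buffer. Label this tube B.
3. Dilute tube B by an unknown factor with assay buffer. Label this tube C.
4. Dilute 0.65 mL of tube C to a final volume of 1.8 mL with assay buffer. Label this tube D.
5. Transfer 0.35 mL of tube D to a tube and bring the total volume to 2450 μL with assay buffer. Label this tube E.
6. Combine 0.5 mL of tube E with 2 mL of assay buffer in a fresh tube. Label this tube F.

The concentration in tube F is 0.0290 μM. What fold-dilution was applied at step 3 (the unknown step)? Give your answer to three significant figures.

6.01-fold

Step 1: 0.38 mL brought to 22.1 mL → factor 22.1/0.38 = 58.158
Step 2: 450 μL brought to 1100 μL → factor 1100/450 = 2.4444
Step 3: unknown factor x
Step 4: 0.65 mL brought to 1.8 mL → factor 1.8/0.65 = 2.7692
Step 5: 0.35 mL brought to 2450 μL → factor 2.45/0.35 = 7
Step 6: 0.5 mL + 2 mL = 2.5 mL total → factor 2.5/0.5 = 5
Product of known-step factors = 13779
Overall factor = 2.40 mM / (0.0290 μM) = 82759
x = 82759 / 13779 = 6.01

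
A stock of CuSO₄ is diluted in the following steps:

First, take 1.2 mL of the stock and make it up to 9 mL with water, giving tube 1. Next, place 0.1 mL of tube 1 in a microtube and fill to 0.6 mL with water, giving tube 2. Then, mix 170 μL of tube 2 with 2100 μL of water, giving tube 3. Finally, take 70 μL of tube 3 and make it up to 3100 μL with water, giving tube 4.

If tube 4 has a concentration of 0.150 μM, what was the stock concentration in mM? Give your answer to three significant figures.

Step 1: 1.2 mL brought to 9 mL → factor 9/1.2 = 7.5
Step 2: 0.1 mL brought to 0.6 mL → factor 0.6/0.1 = 6
Step 3: 170 μL + 2100 μL = 2270 μL total → factor 2270/170 = 13.353
Step 4: 70 μL brought to 3100 μL → factor 3100/70 = 44.286
Overall dilution factor = 7.5 × 6 × 13.353 × 44.286 = 26611
Stock = 0.150 μM × 26611 = 3992 μM = 3.99 mM

3.99 mM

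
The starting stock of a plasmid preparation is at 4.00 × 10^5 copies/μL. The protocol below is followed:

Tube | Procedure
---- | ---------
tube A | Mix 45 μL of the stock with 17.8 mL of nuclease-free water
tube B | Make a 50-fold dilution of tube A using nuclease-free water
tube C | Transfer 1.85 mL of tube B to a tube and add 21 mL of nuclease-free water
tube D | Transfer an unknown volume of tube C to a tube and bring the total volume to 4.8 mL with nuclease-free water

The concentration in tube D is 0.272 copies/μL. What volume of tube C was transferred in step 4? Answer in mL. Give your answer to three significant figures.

0.799 mL

Step 1: 45 μL + 17.8 mL = 17845 μL total → factor 17845/45 = 396.56
Step 2: 50-fold → factor 50
Step 3: 1.85 mL + 21 mL = 22.85 mL total → factor 22.85/1.85 = 12.351
Step 4: v brought to 4.8 mL → factor = 4.8 mL/v
Product of known-step factors = 2.449 × 10^5
Overall factor = 4.00 × 10^5 copies/μL / (0.272 copies/μL) = 1.4706 × 10^6
Step-4 factor = 1.4706 × 10^6 / 2.449 × 10^5 = 6.0049
v = 4.8 mL / 6.0049 = 0.799 mL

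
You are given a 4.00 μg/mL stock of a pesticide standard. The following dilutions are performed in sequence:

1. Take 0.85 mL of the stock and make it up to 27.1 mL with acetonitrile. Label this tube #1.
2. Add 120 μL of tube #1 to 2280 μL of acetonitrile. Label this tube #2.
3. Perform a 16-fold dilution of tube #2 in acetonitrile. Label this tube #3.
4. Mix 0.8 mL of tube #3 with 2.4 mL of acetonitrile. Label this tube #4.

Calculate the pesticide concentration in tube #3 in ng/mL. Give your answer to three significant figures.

0.392 ng/mL

Step 1: 0.85 mL brought to 27.1 mL → factor 27.1/0.85 = 31.882
Step 2: 120 μL + 2280 μL = 2400 μL total → factor 2400/120 = 20
Step 3: 16-fold → factor 16
Dilution factor through tube #3 = 31.882 × 20 × 16 = 10202
[tube #3] = 4.00 μg/mL / 10202 = 0.0003921 μg/mL = 0.392 ng/mL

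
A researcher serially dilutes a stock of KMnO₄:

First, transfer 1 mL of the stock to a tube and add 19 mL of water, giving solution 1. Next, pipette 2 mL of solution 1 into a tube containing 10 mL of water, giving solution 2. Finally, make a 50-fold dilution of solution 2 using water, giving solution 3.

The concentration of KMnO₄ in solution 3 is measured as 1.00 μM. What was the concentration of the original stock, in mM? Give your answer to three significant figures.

Step 1: 1 mL + 19 mL = 20 mL total → factor 20/1 = 20
Step 2: 2 mL + 10 mL = 12 mL total → factor 12/2 = 6
Step 3: 50-fold → factor 50
Overall dilution factor = 20 × 6 × 50 = 6000
Stock = 1.00 μM × 6000 = 6000 μM = 6.00 mM

6.00 mM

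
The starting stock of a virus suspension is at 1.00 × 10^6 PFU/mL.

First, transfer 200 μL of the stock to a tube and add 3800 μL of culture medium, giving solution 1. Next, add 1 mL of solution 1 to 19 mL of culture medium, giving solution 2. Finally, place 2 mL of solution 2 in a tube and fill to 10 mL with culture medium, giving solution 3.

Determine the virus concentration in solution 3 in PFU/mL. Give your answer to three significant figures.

500 PFU/mL

Step 1: 200 μL + 3800 μL = 4000 μL total → factor 4000/200 = 20
Step 2: 1 mL + 19 mL = 20 mL total → factor 20/1 = 20
Step 3: 2 mL brought to 10 mL → factor 10/2 = 5
Overall dilution factor = 20 × 20 × 5 = 2000
Final = 1.00 × 10^6 PFU/mL / 2000 = 500 PFU/mL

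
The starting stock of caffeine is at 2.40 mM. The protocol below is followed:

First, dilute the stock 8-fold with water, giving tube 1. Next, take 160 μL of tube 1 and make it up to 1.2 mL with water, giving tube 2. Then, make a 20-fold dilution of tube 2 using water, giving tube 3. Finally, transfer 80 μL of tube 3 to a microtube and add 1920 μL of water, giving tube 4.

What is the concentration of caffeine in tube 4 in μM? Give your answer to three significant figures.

0.0800 μM

Step 1: 8-fold → factor 8
Step 2: 160 μL brought to 1.2 mL → factor 1200/160 = 7.5
Step 3: 20-fold → factor 20
Step 4: 80 μL + 1920 μL = 2000 μL total → factor 2000/80 = 25
Overall dilution factor = 8 × 7.5 × 20 × 25 = 30000
Final = 2.40 mM / 30000 = 8.000 × 10^-5 mM = 0.0800 μM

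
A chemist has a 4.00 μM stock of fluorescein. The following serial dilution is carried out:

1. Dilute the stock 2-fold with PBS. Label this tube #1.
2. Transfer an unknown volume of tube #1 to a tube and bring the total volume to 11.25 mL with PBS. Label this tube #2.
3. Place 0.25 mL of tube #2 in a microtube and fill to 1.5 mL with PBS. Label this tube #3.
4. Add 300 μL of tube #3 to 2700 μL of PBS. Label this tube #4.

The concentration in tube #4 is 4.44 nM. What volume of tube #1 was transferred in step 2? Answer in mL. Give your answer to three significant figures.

1.50 mL

Step 1: 2-fold → factor 2
Step 2: v brought to 11.25 mL → factor = 11.25 mL/v
Step 3: 0.25 mL brought to 1.5 mL → factor 1.5/0.25 = 6
Step 4: 300 μL + 2700 μL = 3000 μL total → factor 3000/300 = 10
Product of known-step factors = 120
Overall factor = 4.00 μM / (4.44 nM) = 900.9
Step-2 factor = 900.9 / 120 = 7.5075
v = 11.25 mL / 7.5075 = 1.50 mL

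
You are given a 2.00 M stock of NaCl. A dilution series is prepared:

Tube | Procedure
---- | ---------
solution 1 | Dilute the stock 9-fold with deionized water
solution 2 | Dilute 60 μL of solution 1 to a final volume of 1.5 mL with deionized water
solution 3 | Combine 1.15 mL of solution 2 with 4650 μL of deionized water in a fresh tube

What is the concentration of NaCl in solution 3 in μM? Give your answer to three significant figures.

1.76 × 10^3 μM

Step 1: 9-fold → factor 9
Step 2: 60 μL brought to 1.5 mL → factor 1500/60 = 25
Step 3: 1.15 mL + 4650 μL = 5.8 mL total → factor 5.8/1.15 = 5.0435
Overall dilution factor = 9 × 25 × 5.0435 = 1134.8
Final = 2.00 M / 1134.8 = 0.001762 M = 1.76 × 10^3 μM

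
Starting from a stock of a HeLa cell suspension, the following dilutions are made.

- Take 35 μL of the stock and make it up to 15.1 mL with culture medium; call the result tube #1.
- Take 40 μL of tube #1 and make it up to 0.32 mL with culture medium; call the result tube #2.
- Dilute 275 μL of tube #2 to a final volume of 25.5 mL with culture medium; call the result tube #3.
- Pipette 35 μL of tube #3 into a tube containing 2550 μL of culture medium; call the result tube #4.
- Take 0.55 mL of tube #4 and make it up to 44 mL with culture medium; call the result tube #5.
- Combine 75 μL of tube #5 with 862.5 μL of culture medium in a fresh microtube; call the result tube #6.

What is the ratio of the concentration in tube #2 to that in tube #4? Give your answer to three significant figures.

Step 1: 35 μL brought to 15.1 mL → factor 15100/35 = 431.43
Step 2: 40 μL brought to 0.32 mL → factor 320/40 = 8
Step 3: 275 μL brought to 25.5 mL → factor 25500/275 = 92.727
Step 4: 35 μL + 2550 μL = 2585 μL total → factor 2585/35 = 73.857
Dilution factor to tube #2 = 3451.4; to tube #4 = 2.3637 × 10^7
[tube #2]/[tube #4] = (factor to tube #4)/(factor to tube #2) = 2.3637 × 10^7/3451.4 = 6.85 × 10^3

6.85 × 10^3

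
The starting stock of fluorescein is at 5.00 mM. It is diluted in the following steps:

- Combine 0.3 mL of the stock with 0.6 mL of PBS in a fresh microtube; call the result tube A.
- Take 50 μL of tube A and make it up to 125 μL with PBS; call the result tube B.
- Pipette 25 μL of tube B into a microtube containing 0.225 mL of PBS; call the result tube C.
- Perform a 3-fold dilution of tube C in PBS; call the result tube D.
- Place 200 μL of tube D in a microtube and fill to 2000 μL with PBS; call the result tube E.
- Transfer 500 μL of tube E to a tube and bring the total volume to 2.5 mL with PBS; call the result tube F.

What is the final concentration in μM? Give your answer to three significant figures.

Step 1: 0.3 mL + 0.6 mL = 0.9 mL total → factor 0.9/0.3 = 3
Step 2: 50 μL brought to 125 μL → factor 125/50 = 2.5
Step 3: 25 μL + 0.225 mL = 250 μL total → factor 250/25 = 10
Step 4: 3-fold → factor 3
Step 5: 200 μL brought to 2000 μL → factor 2000/200 = 10
Step 6: 500 μL brought to 2.5 mL → factor 2500/500 = 5
Overall dilution factor = 3 × 2.5 × 10 × 3 × 10 × 5 = 11250
Final = 5.00 mM / 11250 = 0.0004444 mM = 0.444 μM

0.444 μM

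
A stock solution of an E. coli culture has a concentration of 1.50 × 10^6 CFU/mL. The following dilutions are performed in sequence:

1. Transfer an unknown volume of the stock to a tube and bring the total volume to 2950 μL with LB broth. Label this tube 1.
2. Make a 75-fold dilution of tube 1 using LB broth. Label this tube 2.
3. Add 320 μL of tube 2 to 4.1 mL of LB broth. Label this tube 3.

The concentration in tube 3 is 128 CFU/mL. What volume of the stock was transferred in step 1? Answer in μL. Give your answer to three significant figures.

261 μL

Step 1: v brought to 2950 μL → factor = 2950 μL/v
Step 2: 75-fold → factor 75
Step 3: 320 μL + 4.1 mL = 4420 μL total → factor 4420/320 = 13.812
Product of known-step factors = 1035.9
Overall factor = 1.50 × 10^6 CFU/mL / (128 CFU/mL) = 11719
Step-1 factor = 11719 / 1035.9 = 11.312
v = 2950 μL / 11.312 = 261 μL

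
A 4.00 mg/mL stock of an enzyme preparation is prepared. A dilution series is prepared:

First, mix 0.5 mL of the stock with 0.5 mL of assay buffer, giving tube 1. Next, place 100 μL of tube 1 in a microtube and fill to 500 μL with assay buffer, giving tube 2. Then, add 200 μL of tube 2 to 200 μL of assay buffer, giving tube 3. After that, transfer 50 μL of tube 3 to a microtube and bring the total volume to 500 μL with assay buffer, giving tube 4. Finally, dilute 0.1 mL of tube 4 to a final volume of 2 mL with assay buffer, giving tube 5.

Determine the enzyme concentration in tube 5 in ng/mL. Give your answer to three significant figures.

Step 1: 0.5 mL + 0.5 mL = 1 mL total → factor 1/0.5 = 2
Step 2: 100 μL brought to 500 μL → factor 500/100 = 5
Step 3: 200 μL + 200 μL = 400 μL total → factor 400/200 = 2
Step 4: 50 μL brought to 500 μL → factor 500/50 = 10
Step 5: 0.1 mL brought to 2 mL → factor 2/0.1 = 20
Overall dilution factor = 2 × 5 × 2 × 10 × 20 = 4000
Final = 4.00 mg/mL / 4000 = 0.001000 mg/mL = 1.00 × 10^3 ng/mL

1.00 × 10^3 ng/mL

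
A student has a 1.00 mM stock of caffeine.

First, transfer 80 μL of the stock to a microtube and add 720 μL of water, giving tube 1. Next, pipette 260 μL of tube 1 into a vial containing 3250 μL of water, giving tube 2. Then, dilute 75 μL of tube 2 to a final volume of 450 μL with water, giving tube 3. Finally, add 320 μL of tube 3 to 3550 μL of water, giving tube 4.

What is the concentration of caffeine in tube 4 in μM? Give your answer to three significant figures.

Step 1: 80 μL + 720 μL = 800 μL total → factor 800/80 = 10
Step 2: 260 μL + 3250 μL = 3510 μL total → factor 3510/260 = 13.5
Step 3: 75 μL brought to 450 μL → factor 450/75 = 6
Step 4: 320 μL + 3550 μL = 3870 μL total → factor 3870/320 = 12.094
Overall dilution factor = 10 × 13.5 × 6 × 12.094 = 9795.9
Final = 1.00 mM / 9795.9 = 0.0001021 mM = 0.102 μM

0.102 μM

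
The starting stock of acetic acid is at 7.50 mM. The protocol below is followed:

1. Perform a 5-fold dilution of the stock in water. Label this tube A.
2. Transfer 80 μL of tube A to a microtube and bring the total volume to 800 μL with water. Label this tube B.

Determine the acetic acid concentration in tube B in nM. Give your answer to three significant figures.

1.50 × 10^5 nM

Step 1: 5-fold → factor 5
Step 2: 80 μL brought to 800 μL → factor 800/80 = 10
Overall dilution factor = 5 × 10 = 50
Final = 7.50 mM / 50 = 0.1500 mM = 1.50 × 10^5 nM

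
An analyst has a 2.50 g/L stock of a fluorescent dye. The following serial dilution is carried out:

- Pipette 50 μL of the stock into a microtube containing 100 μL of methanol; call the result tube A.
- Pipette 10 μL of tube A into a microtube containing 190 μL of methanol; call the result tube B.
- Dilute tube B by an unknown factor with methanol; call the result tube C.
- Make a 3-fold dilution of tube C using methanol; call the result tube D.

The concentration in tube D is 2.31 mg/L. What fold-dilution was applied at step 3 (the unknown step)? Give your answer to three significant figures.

6.01-fold

Step 1: 50 μL + 100 μL = 150 μL total → factor 150/50 = 3
Step 2: 10 μL + 190 μL = 200 μL total → factor 200/10 = 20
Step 3: unknown factor x
Step 4: 3-fold → factor 3
Product of known-step factors = 180
Overall factor = 2.50 g/L / (2.31 mg/L) = 1082.3
x = 1082.3 / 180 = 6.01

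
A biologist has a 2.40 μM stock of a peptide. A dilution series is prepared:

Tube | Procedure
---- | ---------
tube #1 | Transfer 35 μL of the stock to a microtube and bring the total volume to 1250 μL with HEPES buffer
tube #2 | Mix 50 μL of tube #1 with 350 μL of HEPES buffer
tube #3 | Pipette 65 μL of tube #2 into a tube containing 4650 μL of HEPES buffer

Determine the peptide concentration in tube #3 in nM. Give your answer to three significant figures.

Step 1: 35 μL brought to 1250 μL → factor 1250/35 = 35.714
Step 2: 50 μL + 350 μL = 400 μL total → factor 400/50 = 8
Step 3: 65 μL + 4650 μL = 4715 μL total → factor 4715/65 = 72.538
Overall dilution factor = 35.714 × 8 × 72.538 = 20725
Final = 2.40 μM / 20725 = 0.0001158 μM = 0.116 nM

0.116 nM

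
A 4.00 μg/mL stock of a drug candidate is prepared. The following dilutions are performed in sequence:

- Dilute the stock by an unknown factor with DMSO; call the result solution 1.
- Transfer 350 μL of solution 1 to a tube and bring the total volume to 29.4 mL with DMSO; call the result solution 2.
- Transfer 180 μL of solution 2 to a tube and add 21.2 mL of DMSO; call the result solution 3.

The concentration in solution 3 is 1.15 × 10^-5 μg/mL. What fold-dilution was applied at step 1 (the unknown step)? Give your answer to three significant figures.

34.9-fold

Step 1: unknown factor x
Step 2: 350 μL brought to 29.4 mL → factor 29400/350 = 84
Step 3: 180 μL + 21.2 mL = 21380 μL total → factor 21380/180 = 118.78
Product of known-step factors = 9977.3
Overall factor = 4.00 μg/mL / (1.15 × 10^-5 μg/mL) = 3.4783 × 10^5
x = 3.4783 × 10^5 / 9977.3 = 34.9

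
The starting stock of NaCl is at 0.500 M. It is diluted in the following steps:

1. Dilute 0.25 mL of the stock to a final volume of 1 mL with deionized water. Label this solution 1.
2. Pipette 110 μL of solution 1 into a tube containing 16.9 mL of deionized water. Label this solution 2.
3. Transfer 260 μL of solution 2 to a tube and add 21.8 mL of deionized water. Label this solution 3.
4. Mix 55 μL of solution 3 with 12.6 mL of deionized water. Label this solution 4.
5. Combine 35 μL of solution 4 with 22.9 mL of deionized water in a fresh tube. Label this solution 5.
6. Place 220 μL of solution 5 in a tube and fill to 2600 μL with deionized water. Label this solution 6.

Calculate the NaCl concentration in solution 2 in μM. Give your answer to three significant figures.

Step 1: 0.25 mL brought to 1 mL → factor 1/0.25 = 4
Step 2: 110 μL + 16.9 mL = 17010 μL total → factor 17010/110 = 154.64
Dilution factor through solution 2 = 4 × 154.64 = 618.55
[solution 2] = 0.500 M / 618.55 = 0.0008083 M = 808 μM

808 μM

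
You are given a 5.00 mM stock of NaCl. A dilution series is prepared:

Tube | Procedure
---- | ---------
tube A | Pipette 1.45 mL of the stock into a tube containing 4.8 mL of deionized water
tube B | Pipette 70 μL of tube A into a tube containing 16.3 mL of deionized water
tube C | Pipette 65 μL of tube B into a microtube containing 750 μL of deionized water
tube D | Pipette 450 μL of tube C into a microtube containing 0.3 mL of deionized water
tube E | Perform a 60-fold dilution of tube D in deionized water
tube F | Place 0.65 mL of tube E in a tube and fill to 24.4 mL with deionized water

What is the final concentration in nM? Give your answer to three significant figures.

Step 1: 1.45 mL + 4.8 mL = 6.25 mL total → factor 6.25/1.45 = 4.3103
Step 2: 70 μL + 16.3 mL = 16370 μL total → factor 16370/70 = 233.86
Step 3: 65 μL + 750 μL = 815 μL total → factor 815/65 = 12.538
Step 4: 450 μL + 0.3 mL = 750 μL total → factor 750/450 = 1.6667
Step 5: 60-fold → factor 60
Step 6: 0.65 mL brought to 24.4 mL → factor 24.4/0.65 = 37.538
Overall dilution factor = 4.3103 × 233.86 × 12.538 × 1.6667 × 60 × 37.538 = 4.7444 × 10^7
Final = 5.00 mM / 4.7444 × 10^7 = 1.054 × 10^-7 mM = 0.105 nM

0.105 nM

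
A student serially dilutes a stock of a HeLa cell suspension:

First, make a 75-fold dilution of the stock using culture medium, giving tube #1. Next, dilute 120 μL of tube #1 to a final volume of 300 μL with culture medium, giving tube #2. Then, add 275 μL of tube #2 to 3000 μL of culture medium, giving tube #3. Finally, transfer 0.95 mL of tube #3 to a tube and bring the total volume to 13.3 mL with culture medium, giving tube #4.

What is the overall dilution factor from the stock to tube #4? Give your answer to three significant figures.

3.13 × 10^4

Step 1: 75-fold → factor 75
Step 2: 120 μL brought to 300 μL → factor 300/120 = 2.5
Step 3: 275 μL + 3000 μL = 3275 μL total → factor 3275/275 = 11.909
Step 4: 0.95 mL brought to 13.3 mL → factor 13.3/0.95 = 14
Overall dilution factor = 75 × 2.5 × 11.909 × 14 = 31261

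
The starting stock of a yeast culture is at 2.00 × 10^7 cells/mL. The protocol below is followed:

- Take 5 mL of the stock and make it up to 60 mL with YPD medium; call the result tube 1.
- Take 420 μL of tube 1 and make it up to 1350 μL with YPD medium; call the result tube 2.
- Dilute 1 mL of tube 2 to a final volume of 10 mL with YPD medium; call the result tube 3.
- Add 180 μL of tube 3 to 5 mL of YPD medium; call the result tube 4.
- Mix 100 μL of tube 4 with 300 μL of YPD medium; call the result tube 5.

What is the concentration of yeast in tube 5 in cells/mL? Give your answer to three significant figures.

Step 1: 5 mL brought to 60 mL → factor 60/5 = 12
Step 2: 420 μL brought to 1350 μL → factor 1350/420 = 3.2143
Step 3: 1 mL brought to 10 mL → factor 10/1 = 10
Step 4: 180 μL + 5 mL = 5180 μL total → factor 5180/180 = 28.778
Step 5: 100 μL + 300 μL = 400 μL total → factor 400/100 = 4
Overall dilution factor = 12 × 3.2143 × 10 × 28.778 × 4 = 44400
Final = 2.00 × 10^7 cells/mL / 44400 = 450 cells/mL

450 cells/mL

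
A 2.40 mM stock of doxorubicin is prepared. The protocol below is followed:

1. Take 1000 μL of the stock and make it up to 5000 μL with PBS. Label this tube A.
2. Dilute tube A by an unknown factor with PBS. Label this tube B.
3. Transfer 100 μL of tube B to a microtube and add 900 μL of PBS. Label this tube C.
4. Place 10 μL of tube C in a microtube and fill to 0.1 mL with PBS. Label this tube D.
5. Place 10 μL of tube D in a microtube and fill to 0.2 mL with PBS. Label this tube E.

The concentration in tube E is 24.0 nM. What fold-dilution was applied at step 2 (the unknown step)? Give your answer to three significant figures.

Step 1: 1000 μL brought to 5000 μL → factor 5000/1000 = 5
Step 2: unknown factor x
Step 3: 100 μL + 900 μL = 1000 μL total → factor 1000/100 = 10
Step 4: 10 μL brought to 0.1 mL → factor 100/10 = 10
Step 5: 10 μL brought to 0.2 mL → factor 200/10 = 20
Product of known-step factors = 10000
Overall factor = 2.40 mM / (24.0 nM) = 1 × 10^5
x = 1 × 10^5 / 10000 = 10.0

10.0-fold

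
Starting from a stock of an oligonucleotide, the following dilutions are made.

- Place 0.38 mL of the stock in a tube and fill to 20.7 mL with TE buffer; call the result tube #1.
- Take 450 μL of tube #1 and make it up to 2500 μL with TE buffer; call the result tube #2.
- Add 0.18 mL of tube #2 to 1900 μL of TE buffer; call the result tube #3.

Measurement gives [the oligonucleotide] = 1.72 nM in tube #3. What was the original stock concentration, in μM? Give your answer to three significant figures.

6.01 μM

Step 1: 0.38 mL brought to 20.7 mL → factor 20.7/0.38 = 54.474
Step 2: 450 μL brought to 2500 μL → factor 2500/450 = 5.5556
Step 3: 0.18 mL + 1900 μL = 2.08 mL total → factor 2.08/0.18 = 11.556
Overall dilution factor = 54.474 × 5.5556 × 11.556 = 3497.1
Stock = 1.72 nM × 3497.1 = 6015 nM = 6.01 μM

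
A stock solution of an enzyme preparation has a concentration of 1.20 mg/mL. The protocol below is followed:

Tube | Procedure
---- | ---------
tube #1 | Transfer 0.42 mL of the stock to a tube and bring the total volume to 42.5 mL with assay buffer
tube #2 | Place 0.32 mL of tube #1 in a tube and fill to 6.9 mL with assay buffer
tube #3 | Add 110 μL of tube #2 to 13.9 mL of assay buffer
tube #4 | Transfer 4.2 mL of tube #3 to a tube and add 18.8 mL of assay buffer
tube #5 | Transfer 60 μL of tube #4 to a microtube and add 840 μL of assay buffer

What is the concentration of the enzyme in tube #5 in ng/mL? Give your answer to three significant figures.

0.0526 ng/mL

Step 1: 0.42 mL brought to 42.5 mL → factor 42.5/0.42 = 101.19
Step 2: 0.32 mL brought to 6.9 mL → factor 6.9/0.32 = 21.562
Step 3: 110 μL + 13.9 mL = 14010 μL total → factor 14010/110 = 127.36
Step 4: 4.2 mL + 18.8 mL = 23 mL total → factor 23/4.2 = 5.4762
Step 5: 60 μL + 840 μL = 900 μL total → factor 900/60 = 15
Overall dilution factor = 101.19 × 21.562 × 127.36 × 5.4762 × 15 = 2.2827 × 10^7
Final = 1.20 mg/mL / 2.2827 × 10^7 = 5.257 × 10^-8 mg/mL = 0.0526 ng/mL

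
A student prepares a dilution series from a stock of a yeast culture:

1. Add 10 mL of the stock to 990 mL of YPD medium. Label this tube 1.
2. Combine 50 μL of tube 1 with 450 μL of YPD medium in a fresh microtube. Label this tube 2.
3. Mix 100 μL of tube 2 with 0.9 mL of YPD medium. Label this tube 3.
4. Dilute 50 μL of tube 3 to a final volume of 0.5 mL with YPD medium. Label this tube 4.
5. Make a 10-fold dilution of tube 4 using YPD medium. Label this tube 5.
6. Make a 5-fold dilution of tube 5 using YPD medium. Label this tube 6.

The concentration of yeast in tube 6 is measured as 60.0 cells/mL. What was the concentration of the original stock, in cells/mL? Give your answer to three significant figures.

Step 1: 10 mL + 990 mL = 1000 mL total → factor 1000/10 = 100
Step 2: 50 μL + 450 μL = 500 μL total → factor 500/50 = 10
Step 3: 100 μL + 0.9 mL = 1000 μL total → factor 1000/100 = 10
Step 4: 50 μL brought to 0.5 mL → factor 500/50 = 10
Step 5: 10-fold → factor 10
Step 6: 5-fold → factor 5
Overall dilution factor = 100 × 10 × 10 × 10 × 10 × 5 = 5 × 10^6
Stock = 60.0 cells/mL × 5 × 10^6 = 3.00 × 10^8 cells/mL

3.00 × 10^8 cells/mL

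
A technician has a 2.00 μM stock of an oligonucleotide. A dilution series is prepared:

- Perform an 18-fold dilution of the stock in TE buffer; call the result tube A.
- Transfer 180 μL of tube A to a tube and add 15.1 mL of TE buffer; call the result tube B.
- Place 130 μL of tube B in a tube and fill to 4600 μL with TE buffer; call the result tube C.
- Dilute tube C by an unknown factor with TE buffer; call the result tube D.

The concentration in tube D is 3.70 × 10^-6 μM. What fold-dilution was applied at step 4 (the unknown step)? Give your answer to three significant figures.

10.0-fold

Step 1: 18-fold → factor 18
Step 2: 180 μL + 15.1 mL = 15280 μL total → factor 15280/180 = 84.889
Step 3: 130 μL brought to 4600 μL → factor 4600/130 = 35.385
Step 4: unknown factor x
Product of known-step factors = 54068
Overall factor = 2.00 μM / (3.70 × 10^-6 μM) = 5.4054 × 10^5
x = 5.4054 × 10^5 / 54068 = 10.0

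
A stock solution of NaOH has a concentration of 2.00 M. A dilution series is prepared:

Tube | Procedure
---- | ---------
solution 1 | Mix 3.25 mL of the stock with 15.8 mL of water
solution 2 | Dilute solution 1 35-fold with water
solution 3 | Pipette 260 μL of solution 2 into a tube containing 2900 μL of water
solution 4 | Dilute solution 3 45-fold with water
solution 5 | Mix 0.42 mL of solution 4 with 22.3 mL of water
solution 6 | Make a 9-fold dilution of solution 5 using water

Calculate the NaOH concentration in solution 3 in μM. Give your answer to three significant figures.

802 μM

Step 1: 3.25 mL + 15.8 mL = 19.05 mL total → factor 19.05/3.25 = 5.8615
Step 2: 35-fold → factor 35
Step 3: 260 μL + 2900 μL = 3160 μL total → factor 3160/260 = 12.154
Dilution factor through solution 3 = 5.8615 × 35 × 12.154 = 2493.4
[solution 3] = 2.00 M / 2493.4 = 0.0008021 M = 802 μM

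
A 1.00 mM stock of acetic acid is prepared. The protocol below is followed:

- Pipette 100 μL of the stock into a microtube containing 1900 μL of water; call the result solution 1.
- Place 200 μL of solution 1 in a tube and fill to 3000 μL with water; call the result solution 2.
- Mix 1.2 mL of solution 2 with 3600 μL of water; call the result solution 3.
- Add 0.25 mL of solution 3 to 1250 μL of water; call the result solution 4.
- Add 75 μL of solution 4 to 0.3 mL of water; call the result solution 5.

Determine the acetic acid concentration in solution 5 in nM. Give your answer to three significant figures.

Step 1: 100 μL + 1900 μL = 2000 μL total → factor 2000/100 = 20
Step 2: 200 μL brought to 3000 μL → factor 3000/200 = 15
Step 3: 1.2 mL + 3600 μL = 4.8 mL total → factor 4.8/1.2 = 4
Step 4: 0.25 mL + 1250 μL = 1.5 mL total → factor 1.5/0.25 = 6
Step 5: 75 μL + 0.3 mL = 375 μL total → factor 375/75 = 5
Overall dilution factor = 20 × 15 × 4 × 6 × 5 = 36000
Final = 1.00 mM / 36000 = 2.778 × 10^-5 mM = 27.8 nM

27.8 nM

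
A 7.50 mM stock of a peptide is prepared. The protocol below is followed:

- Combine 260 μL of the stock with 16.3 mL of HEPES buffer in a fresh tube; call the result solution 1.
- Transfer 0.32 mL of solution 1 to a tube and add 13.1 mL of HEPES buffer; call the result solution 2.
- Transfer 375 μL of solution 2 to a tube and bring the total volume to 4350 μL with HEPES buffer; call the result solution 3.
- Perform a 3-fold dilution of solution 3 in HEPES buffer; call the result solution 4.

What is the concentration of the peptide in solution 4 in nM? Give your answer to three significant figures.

Step 1: 260 μL + 16.3 mL = 16560 μL total → factor 16560/260 = 63.692
Step 2: 0.32 mL + 13.1 mL = 13.42 mL total → factor 13.42/0.32 = 41.938
Step 3: 375 μL brought to 4350 μL → factor 4350/375 = 11.6
Step 4: 3-fold → factor 3
Overall dilution factor = 63.692 × 41.938 × 11.6 × 3 = 92954
Final = 7.50 mM / 92954 = 8.068 × 10^-5 mM = 80.7 nM

80.7 nM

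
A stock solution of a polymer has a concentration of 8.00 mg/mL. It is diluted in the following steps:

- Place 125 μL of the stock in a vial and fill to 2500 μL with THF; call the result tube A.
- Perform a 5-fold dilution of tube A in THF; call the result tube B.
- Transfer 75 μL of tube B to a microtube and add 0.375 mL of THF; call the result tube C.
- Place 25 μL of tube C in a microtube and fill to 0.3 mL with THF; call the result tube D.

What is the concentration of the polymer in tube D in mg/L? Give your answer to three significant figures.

Step 1: 125 μL brought to 2500 μL → factor 2500/125 = 20
Step 2: 5-fold → factor 5
Step 3: 75 μL + 0.375 mL = 450 μL total → factor 450/75 = 6
Step 4: 25 μL brought to 0.3 mL → factor 300/25 = 12
Dilution factor through tube D = 20 × 5 × 6 × 12 = 7200
[tube D] = 8.00 mg/mL / 7200 = 0.001111 mg/mL = 1.11 mg/L

1.11 mg/L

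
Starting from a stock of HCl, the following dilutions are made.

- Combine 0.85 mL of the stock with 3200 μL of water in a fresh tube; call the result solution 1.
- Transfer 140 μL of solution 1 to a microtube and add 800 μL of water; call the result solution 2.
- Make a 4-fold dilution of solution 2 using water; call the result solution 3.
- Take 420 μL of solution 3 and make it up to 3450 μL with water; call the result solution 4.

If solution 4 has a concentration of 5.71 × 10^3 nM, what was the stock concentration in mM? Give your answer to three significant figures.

Step 1: 0.85 mL + 3200 μL = 4.05 mL total → factor 4.05/0.85 = 4.7647
Step 2: 140 μL + 800 μL = 940 μL total → factor 940/140 = 6.7143
Step 3: 4-fold → factor 4
Step 4: 420 μL brought to 3450 μL → factor 3450/420 = 8.2143
Overall dilution factor = 4.7647 × 6.7143 × 4 × 8.2143 = 1051.2
Stock = 5.71 × 10^3 nM × 1051.2 = 6.002 × 10^6 nM = 6.00 mM

6.00 mM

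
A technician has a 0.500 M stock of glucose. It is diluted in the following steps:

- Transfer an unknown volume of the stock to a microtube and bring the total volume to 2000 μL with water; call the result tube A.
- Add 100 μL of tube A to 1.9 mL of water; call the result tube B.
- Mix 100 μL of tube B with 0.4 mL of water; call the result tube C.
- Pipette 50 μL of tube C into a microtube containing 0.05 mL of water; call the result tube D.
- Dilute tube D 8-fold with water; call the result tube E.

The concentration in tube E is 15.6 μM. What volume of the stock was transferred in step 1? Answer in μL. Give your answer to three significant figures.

99.8 μL

Step 1: v brought to 2000 μL → factor = 2000 μL/v
Step 2: 100 μL + 1.9 mL = 2000 μL total → factor 2000/100 = 20
Step 3: 100 μL + 0.4 mL = 500 μL total → factor 500/100 = 5
Step 4: 50 μL + 0.05 mL = 100 μL total → factor 100/50 = 2
Step 5: 8-fold → factor 8
Product of known-step factors = 1600
Overall factor = 0.500 M / (15.6 μM) = 32051
Step-1 factor = 32051 / 1600 = 20.032
v = 2000 μL / 20.032 = 99.8 μL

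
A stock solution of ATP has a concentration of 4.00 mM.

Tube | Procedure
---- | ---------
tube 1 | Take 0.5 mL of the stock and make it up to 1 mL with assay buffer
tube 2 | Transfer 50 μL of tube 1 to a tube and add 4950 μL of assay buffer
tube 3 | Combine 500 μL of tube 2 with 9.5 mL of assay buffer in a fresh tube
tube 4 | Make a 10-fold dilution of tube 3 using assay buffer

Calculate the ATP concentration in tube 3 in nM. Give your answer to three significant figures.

Step 1: 0.5 mL brought to 1 mL → factor 1/0.5 = 2
Step 2: 50 μL + 4950 μL = 5000 μL total → factor 5000/50 = 100
Step 3: 500 μL + 9.5 mL = 10000 μL total → factor 10000/500 = 20
Dilution factor through tube 3 = 2 × 100 × 20 = 4000
[tube 3] = 4.00 mM / 4000 = 0.001000 mM = 1.00 × 10^3 nM

1.00 × 10^3 nM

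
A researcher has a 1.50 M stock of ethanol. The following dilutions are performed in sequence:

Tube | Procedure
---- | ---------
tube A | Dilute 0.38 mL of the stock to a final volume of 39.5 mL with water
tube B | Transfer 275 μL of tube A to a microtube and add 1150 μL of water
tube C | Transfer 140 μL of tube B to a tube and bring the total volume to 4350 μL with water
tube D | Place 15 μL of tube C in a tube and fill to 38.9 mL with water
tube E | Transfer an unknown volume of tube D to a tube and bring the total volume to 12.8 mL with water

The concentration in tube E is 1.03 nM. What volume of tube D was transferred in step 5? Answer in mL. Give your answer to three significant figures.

Step 1: 0.38 mL brought to 39.5 mL → factor 39.5/0.38 = 103.95
Step 2: 275 μL + 1150 μL = 1425 μL total → factor 1425/275 = 5.1818
Step 3: 140 μL brought to 4350 μL → factor 4350/140 = 31.071
Step 4: 15 μL brought to 38.9 mL → factor 38900/15 = 2593.3
Step 5: v brought to 12.8 mL → factor = 12.8 mL/v
Product of known-step factors = 4.3403 × 10^7
Overall factor = 1.50 M / (1.03 nM) = 1.4563 × 10^9
Step-5 factor = 1.4563 × 10^9 / 4.3403 × 10^7 = 33.554
v = 12.8 mL / 33.554 = 0.381 mL

0.381 mL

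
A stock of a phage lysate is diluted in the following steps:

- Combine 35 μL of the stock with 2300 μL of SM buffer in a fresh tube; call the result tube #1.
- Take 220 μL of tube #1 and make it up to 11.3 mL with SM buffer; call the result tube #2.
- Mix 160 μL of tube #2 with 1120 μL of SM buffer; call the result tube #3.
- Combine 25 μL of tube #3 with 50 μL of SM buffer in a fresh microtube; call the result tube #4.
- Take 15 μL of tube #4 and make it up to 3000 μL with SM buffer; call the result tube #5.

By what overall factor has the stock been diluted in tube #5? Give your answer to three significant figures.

1.64 × 10^7

Step 1: 35 μL + 2300 μL = 2335 μL total → factor 2335/35 = 66.714
Step 2: 220 μL brought to 11.3 mL → factor 11300/220 = 51.364
Step 3: 160 μL + 1120 μL = 1280 μL total → factor 1280/160 = 8
Step 4: 25 μL + 50 μL = 75 μL total → factor 75/25 = 3
Step 5: 15 μL brought to 3000 μL → factor 3000/15 = 200
Overall dilution factor = 66.714 × 51.364 × 8 × 3 × 200 = 1.6448 × 10^7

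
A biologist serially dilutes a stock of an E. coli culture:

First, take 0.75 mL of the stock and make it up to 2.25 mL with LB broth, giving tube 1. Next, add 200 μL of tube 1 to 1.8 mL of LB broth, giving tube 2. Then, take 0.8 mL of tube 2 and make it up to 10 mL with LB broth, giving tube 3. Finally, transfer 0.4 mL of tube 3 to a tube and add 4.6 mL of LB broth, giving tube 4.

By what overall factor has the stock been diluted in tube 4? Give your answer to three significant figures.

4.69 × 10^3

Step 1: 0.75 mL brought to 2.25 mL → factor 2.25/0.75 = 3
Step 2: 200 μL + 1.8 mL = 2000 μL total → factor 2000/200 = 10
Step 3: 0.8 mL brought to 10 mL → factor 10/0.8 = 12.5
Step 4: 0.4 mL + 4.6 mL = 5 mL total → factor 5/0.4 = 12.5
Overall dilution factor = 3 × 10 × 12.5 × 12.5 = 4687.5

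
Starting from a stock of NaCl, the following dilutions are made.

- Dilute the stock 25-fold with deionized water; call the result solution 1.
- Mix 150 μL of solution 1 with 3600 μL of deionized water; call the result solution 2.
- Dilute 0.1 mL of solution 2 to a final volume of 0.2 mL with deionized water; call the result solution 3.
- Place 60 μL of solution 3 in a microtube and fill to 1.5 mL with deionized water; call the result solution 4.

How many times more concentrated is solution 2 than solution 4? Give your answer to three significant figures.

50.0

Step 1: 25-fold → factor 25
Step 2: 150 μL + 3600 μL = 3750 μL total → factor 3750/150 = 25
Step 3: 0.1 mL brought to 0.2 mL → factor 0.2/0.1 = 2
Step 4: 60 μL brought to 1.5 mL → factor 1500/60 = 25
Dilution factor to solution 2 = 625; to solution 4 = 31250
[solution 2]/[solution 4] = (factor to solution 4)/(factor to solution 2) = 31250/625 = 50.0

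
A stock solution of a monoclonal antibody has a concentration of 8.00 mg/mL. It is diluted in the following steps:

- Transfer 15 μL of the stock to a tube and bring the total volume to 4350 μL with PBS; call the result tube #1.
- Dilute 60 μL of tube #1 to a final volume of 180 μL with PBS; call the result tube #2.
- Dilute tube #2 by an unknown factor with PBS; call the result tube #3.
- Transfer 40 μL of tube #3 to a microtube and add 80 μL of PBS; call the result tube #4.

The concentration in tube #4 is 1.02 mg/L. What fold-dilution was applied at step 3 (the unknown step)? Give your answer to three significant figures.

Step 1: 15 μL brought to 4350 μL → factor 4350/15 = 290
Step 2: 60 μL brought to 180 μL → factor 180/60 = 3
Step 3: unknown factor x
Step 4: 40 μL + 80 μL = 120 μL total → factor 120/40 = 3
Product of known-step factors = 2610
Overall factor = 8.00 mg/mL / (1.02 mg/L) = 7843.1
x = 7843.1 / 2610 = 3.01

3.01-fold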